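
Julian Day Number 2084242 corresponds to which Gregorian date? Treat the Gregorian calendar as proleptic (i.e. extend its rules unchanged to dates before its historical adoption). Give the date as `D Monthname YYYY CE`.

JDN 2451545 is 1 Jan 2000; 2084242 is −367303 days from there.

11 May 994 CE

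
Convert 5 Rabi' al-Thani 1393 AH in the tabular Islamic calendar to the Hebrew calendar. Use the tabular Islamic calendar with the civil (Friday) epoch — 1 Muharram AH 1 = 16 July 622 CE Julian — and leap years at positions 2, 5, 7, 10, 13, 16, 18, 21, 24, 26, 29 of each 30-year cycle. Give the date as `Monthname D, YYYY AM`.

Julian Day Number of the source date = 2441811.
Converting JDN 2441811 to the Hebrew calendar gives 6 Iyar 5733 AM.

Iyar 6, 5733 AM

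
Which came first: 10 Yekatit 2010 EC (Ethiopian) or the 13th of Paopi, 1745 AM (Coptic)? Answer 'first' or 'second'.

first

First date → JDN 2458167; second date → JDN 2462068.
JDN 2458167 < JDN 2462068, so the first date is earlier.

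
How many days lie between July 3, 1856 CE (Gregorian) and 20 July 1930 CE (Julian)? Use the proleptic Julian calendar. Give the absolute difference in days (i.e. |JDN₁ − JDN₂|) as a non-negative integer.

27057

JDN of the first date = 2399134.
JDN of the second date = 2426191.
|2426191 − 2399134| = 27057.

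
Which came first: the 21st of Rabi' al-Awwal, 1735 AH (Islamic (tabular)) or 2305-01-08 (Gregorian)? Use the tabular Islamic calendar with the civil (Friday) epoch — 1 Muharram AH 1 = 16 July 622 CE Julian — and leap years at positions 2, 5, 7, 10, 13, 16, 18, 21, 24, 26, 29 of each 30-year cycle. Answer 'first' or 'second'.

second

The two dates have Julian Day Numbers 2562991 and 2562951 respectively.
Since 2562951 < 2562991, the second date comes first.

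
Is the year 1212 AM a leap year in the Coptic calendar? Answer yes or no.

no

1212 mod 4 = 0; in the Coptic calendar a year is leap when year mod 4 = 3, so it is a common year.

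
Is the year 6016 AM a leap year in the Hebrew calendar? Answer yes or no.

Hebrew year 6016 is year 12 of its 19-year Metonic cycle; leap years are at positions 3, 6, 8, 11, 14, 17, 19, so it is a common year (12 months).

no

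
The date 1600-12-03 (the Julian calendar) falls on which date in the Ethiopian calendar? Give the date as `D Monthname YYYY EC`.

7 Tahsas 1593 EC

Both dates share Julian Day Number 2305795; in the Ethiopian calendar that is 7 Tahsas 1593 EC.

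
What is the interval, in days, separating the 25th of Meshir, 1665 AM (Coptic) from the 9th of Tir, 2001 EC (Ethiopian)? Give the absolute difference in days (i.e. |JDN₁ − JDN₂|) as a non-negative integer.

21869

First date → JDN 2432980; second date → JDN 2454849.
The interval is |2432980 − 2454849| = 21869 days.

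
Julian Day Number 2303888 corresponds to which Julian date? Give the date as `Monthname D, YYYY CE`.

September 14, 1595 CE

JDN 2303888 is 24 September 1595 in the Gregorian calendar.
In the Julian calendar that day is September 14, 1595 CE.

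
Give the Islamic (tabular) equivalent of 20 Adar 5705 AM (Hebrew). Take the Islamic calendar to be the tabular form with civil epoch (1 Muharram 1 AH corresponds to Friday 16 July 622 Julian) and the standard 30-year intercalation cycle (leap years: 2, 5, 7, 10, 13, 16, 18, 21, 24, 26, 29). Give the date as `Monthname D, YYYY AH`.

Rabi' al-Awwal 20, 1364 AH

The source date corresponds to 5 March 1945 in the Gregorian calendar (JDN 2431520).
That day falls on 20 Rabi' al-Awwal 1364 AH in the tabular Islamic calendar.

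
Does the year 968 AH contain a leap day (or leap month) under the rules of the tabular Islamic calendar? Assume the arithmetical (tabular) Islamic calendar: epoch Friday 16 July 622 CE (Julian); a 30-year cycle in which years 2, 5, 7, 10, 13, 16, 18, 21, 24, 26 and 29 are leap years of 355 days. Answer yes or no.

Year 968 AH is year 8 of its 30-year cycle; leap positions are 2, 5, 7, 10, 13, 16, 18, 21, 24, 26, 29, so it is a common year (354 days).

no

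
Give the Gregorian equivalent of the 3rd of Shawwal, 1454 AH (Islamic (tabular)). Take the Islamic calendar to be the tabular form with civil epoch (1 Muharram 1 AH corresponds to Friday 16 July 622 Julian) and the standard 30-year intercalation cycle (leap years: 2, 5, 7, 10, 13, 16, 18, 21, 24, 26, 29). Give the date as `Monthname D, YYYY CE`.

Julian Day Number of the source date = 2463603.
Converting JDN 2463603 to the Gregorian calendar gives 5 January 2033 CE.

January 5, 2033 CE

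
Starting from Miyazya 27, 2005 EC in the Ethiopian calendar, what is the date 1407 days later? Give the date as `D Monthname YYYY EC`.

The starting date is JDN 2456418; 2456418 + 1407 = 2457825.
JDN 2457825 corresponds to 3 Megabit 2009 EC.

3 Megabit 2009 EC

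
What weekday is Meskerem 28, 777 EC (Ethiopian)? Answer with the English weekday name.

Equivalently 29 September 784 Gregorian, JDN 2007682.
2007682 ≡ 5 (mod 7); counting from Monday = 0 gives Saturday.

Saturday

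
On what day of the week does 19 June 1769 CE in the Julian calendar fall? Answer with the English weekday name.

Friday

In the Gregorian calendar this is 30 June 1769 (JDN 2367355).
Since JDN mod 7 = 4 (0 = Monday), the day is Friday.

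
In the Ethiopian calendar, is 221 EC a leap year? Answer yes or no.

221 mod 4 = 1; in the Ethiopian calendar a year is leap when year mod 4 = 3, so it is a common year.

no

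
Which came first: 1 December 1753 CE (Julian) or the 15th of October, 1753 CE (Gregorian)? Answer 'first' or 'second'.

First date → JDN 2361676; second date → JDN 2361618.
JDN 2361618 < JDN 2361676, so the second date is earlier.

second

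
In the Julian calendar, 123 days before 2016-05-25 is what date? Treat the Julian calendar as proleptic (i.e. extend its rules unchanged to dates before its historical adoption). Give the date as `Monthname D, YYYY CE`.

January 23, 2016 CE

The starting date is JDN 2457547; 2457547 − 123 = 2457424.
JDN 2457424 corresponds to January 23, 2016 CE.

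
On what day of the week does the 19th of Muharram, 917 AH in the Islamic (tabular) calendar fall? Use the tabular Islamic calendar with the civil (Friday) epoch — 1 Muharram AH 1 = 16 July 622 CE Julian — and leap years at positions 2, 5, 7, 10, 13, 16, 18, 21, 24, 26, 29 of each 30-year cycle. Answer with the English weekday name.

Friday

In the proleptic Gregorian calendar this is 28 April 1511 (JDN 2273058).
2273058 ≡ 4 (mod 7); counting from Monday = 0 gives Friday.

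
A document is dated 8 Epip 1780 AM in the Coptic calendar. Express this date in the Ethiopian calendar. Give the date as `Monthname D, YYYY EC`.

Julian Day Number of the source date = 2475117.
Converting JDN 2475117 to the Ethiopian calendar gives 8 Hamle 2056 EC.

Hamle 8, 2056 EC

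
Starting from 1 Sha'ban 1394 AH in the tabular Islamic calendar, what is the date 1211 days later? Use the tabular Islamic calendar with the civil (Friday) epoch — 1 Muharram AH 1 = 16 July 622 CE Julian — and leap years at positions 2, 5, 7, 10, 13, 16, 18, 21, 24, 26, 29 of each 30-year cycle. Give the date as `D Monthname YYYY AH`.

Counting 1211 days forward from JDN 2442280 reaches JDN 2443491, which is 2 Muharram 1398 AH.

2 Muharram 1398 AH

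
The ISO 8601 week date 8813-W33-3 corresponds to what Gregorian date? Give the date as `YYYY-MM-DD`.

8813-08-14

ISO week 1 of 8813 is the week containing the first Thursday of 8813.
Week 33, day 3 (Wednesday) lands on 8813-08-14.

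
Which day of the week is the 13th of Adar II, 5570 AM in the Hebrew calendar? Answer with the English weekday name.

In the Gregorian calendar this is 19 March 1810 (JDN 2382226).
JDN 2382226 mod 7 = 0, and JDN 0 was a Monday, so this is a Monday.

Monday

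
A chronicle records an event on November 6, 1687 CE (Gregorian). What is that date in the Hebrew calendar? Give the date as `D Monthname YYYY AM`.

1 Kislev 5448 AM

Both dates share Julian Day Number 2337534; in the Hebrew calendar that is 1 Kislev 5448 AM.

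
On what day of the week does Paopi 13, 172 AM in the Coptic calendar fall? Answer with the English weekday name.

This is JDN 1887530 (12 October 455 Gregorian).
1887530 ≡ 1 (mod 7); counting from Monday = 0 gives Tuesday.

Tuesday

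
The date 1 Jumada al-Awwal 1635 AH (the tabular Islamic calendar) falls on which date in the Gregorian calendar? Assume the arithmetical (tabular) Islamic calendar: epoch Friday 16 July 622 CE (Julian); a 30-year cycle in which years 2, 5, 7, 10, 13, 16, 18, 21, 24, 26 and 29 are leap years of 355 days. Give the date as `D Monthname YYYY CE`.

Both dates share Julian Day Number 2527593; in the Gregorian calendar that is 19 March 2208 CE.

19 March 2208 CE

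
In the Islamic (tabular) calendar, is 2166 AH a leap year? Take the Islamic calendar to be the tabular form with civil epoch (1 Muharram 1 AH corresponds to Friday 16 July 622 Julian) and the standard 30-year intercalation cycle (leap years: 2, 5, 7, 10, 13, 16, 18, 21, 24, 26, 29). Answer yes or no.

Year 2166 AH is year 6 of its 30-year cycle; leap positions are 2, 5, 7, 10, 13, 16, 18, 21, 24, 26, 29, so it is a common year (354 days).

no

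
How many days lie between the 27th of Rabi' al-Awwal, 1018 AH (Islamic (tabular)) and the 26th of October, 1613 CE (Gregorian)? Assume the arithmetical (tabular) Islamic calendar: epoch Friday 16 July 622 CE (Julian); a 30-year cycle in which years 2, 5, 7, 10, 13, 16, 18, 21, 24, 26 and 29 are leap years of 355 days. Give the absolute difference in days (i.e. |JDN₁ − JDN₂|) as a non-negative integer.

1579

First date → JDN 2308916; second date → JDN 2310495.
The interval is |2308916 − 2310495| = 1579 days.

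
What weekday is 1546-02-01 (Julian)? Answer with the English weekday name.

Equivalently 11 February 1546 Gregorian, JDN 2285766.
JDN 2285766 mod 7 = 0, and JDN 0 was a Monday, so this is a Monday.

Monday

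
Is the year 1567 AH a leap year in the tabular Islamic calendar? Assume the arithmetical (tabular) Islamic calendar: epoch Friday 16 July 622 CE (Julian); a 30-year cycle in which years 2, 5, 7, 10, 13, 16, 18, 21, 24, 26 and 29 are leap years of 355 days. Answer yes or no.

Year 1567 AH is year 7 of its 30-year cycle; leap positions are 2, 5, 7, 10, 13, 16, 18, 21, 24, 26, 29, so it is a leap year (355 days).

yes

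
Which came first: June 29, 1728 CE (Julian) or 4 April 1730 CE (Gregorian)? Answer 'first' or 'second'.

First date → JDN 2352390; second date → JDN 2353023.
JDN 2352390 < JDN 2353023, so the first date is earlier.

first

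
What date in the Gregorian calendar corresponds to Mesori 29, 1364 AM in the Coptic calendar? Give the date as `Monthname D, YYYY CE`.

Julian Day Number of the source date = 2323224.
Converting JDN 2323224 to the Gregorian calendar gives 1 September 1648 CE.

September 1, 1648 CE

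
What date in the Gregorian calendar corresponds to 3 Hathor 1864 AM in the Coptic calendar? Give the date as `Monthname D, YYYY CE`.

Julian Day Number of the source date = 2505553.
Converting JDN 2505553 to the Gregorian calendar gives 14 November 2147 CE.

November 14, 2147 CE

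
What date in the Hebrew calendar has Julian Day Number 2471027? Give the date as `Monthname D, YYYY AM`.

JDN 2471027 is 4 May 2053 in the Gregorian calendar.
In the Hebrew calendar that day is Iyar 16, 5813 AM.

Iyar 16, 5813 AM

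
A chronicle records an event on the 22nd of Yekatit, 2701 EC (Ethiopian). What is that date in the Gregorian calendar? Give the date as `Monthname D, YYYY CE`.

Julian Day Number of the source date = 2710567.
Converting JDN 2710567 to the Gregorian calendar gives 7 March 2709 CE.

March 7, 2709 CE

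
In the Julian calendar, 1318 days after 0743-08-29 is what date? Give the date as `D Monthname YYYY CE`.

JDN of 0743-08-29 = 1992679.
1992679 + 1318 = 1993997.
JDN 1993997 in the Julian calendar is 8 April 747 CE.

8 April 747 CE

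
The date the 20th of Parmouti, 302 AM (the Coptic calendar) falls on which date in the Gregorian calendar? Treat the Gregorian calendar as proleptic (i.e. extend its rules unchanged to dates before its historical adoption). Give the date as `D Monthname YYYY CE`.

Julian Day Number of the source date = 1935199.
Converting JDN 1935199 to the Gregorian calendar gives 17 April 586 CE.

17 April 586 CE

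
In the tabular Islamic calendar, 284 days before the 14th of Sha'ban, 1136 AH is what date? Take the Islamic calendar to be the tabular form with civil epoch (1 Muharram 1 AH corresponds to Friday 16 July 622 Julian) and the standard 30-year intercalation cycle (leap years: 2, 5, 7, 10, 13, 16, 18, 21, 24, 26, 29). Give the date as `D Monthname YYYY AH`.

25 Shawwal 1135 AH

JDN of the 14th of Sha'ban, 1136 AH = 2350866.
2350866 − 284 = 2350582.
JDN 2350582 in the tabular Islamic calendar is 25 Shawwal 1135 AH.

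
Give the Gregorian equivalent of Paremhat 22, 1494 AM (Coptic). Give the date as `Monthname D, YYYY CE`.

Both dates share Julian Day Number 2370549; in the Gregorian calendar that is 29 March 1778 CE.

March 29, 1778 CE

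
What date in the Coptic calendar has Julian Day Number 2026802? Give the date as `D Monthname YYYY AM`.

5 Meshir 553 AM

The proleptic Gregorian equivalent of JDN 2026802 is 3 February 837.
In the Coptic calendar that day is 5 Meshir 553 AM.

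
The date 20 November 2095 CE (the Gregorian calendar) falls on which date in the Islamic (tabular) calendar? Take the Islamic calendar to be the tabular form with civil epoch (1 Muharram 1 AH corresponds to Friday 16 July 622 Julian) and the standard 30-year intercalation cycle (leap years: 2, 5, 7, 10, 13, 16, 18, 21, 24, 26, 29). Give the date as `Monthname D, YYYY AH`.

Julian Day Number of the source date = 2486567.
Converting JDN 2486567 to the tabular Islamic calendar gives 22 Rajab 1519 AH.

Rajab 22, 1519 AH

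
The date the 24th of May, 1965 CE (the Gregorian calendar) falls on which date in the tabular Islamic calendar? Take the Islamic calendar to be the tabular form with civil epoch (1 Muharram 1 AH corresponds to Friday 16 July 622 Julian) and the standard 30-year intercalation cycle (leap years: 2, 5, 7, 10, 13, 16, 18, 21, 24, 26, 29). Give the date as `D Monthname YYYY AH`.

23 Muharram 1385 AH

Both dates share Julian Day Number 2438905; in the tabular Islamic calendar that is 23 Muharram 1385 AH.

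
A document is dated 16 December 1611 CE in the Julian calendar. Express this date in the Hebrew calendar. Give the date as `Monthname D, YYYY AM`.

Tevet 20, 5372 AM

The source date corresponds to 26 December 1611 in the Gregorian calendar (JDN 2309825).
That day falls on 20 Tevet 5372 AM in the Hebrew calendar.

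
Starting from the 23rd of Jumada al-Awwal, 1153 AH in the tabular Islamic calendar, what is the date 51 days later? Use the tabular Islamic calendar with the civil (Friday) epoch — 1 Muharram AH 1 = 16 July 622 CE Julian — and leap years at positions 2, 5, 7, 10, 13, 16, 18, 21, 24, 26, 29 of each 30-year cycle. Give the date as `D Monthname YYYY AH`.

The starting date is JDN 2356810; 2356810 + 51 = 2356861.
JDN 2356861 corresponds to 15 Rajab 1153 AH.

15 Rajab 1153 AH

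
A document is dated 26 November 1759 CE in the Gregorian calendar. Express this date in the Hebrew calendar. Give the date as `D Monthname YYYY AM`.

Both dates share Julian Day Number 2363851; in the Hebrew calendar that is 6 Kislev 5520 AM.

6 Kislev 5520 AM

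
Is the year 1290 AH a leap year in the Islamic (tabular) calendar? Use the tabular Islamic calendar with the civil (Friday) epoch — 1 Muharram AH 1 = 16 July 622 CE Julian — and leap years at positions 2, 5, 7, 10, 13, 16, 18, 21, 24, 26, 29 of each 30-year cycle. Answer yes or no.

no

Year 1290 AH is year 30 of its 30-year cycle; leap positions are 2, 5, 7, 10, 13, 16, 18, 21, 24, 26, 29, so it is a common year (354 days).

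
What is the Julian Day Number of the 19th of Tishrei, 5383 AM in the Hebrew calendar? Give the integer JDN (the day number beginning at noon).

In the Gregorian calendar the same day is 23 September 1622.
JDN 2299161 is 15 October 1582 CE (Gregorian); the target day is +14588 days from there, so JDN = 2313749.

2313749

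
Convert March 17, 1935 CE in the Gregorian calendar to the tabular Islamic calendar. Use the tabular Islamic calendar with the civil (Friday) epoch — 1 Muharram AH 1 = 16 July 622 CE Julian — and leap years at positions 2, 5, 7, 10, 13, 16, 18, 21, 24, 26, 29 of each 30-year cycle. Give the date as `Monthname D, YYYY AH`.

Dhu al-Hijjah 11, 1353 AH

Both dates share Julian Day Number 2427879; in the tabular Islamic calendar that is 11 Dhu al-Hijjah 1353 AH.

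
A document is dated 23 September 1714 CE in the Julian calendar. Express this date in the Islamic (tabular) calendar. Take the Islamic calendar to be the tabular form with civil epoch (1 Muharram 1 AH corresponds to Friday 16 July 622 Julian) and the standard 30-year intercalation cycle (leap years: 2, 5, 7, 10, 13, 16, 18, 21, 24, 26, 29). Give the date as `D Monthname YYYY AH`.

25 Ramadan 1126 AH

Both dates share Julian Day Number 2347362; in the tabular Islamic calendar that is 25 Ramadan 1126 AH.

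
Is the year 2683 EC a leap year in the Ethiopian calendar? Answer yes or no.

2683 mod 4 = 3; in the Ethiopian calendar a year is leap when year mod 4 = 3, so it is a leap year.

yes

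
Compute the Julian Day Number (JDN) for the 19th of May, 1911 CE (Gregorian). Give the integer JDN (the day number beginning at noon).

2419176

JDN 2299161 is 15 October 1582 CE (Gregorian); the target day is +120015 days from there, so JDN = 2419176.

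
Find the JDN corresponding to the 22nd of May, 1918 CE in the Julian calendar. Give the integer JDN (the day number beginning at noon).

2421749

In the Gregorian calendar the same day is 4 June 1918.
JDN 2400001 is 17 November 1858 CE (Gregorian), MJD 0; the target day is +21748 days from there, so JDN = 2421749.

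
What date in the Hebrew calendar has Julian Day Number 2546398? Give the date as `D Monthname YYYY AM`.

JDN 2546398 is 13 September 2259 in the Gregorian calendar.
In the Hebrew calendar that day is 24 Elul 6019 AM.

24 Elul 6019 AM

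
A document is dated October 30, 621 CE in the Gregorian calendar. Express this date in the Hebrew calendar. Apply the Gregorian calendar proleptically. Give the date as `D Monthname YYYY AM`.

6 Cheshvan 4382 AM

Julian Day Number of the source date = 1948178.
Converting JDN 1948178 to the Hebrew calendar gives 6 Cheshvan 4382 AM.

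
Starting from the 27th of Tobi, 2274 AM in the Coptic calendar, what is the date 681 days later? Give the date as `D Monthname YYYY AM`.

7 Koiak 2276 AM

JDN of the 27th of Tobi, 2274 AM = 2655389.
2655389 + 681 = 2656070.
JDN 2656070 in the Coptic calendar is 7 Koiak 2276 AM.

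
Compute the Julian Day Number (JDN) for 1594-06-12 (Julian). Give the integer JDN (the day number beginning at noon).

In the Gregorian calendar the same day is 22 June 1594.
JDN 2299161 is 15 October 1582 CE (Gregorian); the target day is +4268 days from there, so JDN = 2303429.

2303429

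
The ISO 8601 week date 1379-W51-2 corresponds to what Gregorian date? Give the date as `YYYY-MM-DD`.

1379-12-21

ISO week 1 of 1379 is the week containing the first Thursday of 1379.
Week 51, day 2 (Tuesday) lands on 1379-12-21.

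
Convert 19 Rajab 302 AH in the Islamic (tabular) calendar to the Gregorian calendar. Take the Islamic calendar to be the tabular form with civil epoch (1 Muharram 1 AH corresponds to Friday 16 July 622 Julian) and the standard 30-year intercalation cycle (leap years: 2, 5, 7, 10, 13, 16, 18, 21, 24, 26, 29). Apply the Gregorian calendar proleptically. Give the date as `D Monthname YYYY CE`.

12 February 915 CE

Both dates share Julian Day Number 2055299; in the Gregorian calendar that is 12 February 915 CE.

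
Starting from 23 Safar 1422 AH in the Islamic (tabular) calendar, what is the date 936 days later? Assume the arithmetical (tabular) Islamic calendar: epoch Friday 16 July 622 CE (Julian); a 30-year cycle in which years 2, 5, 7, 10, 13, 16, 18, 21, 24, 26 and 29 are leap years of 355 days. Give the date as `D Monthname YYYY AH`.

JDN of 23 Safar 1422 AH = 2452047.
2452047 + 936 = 2452983.
JDN 2452983 in the tabular Islamic calendar is 14 Shawwal 1424 AH.

14 Shawwal 1424 AH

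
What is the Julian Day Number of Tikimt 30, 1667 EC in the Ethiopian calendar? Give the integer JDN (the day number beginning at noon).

In the Gregorian calendar the same day is 6 November 1674.
JDN 2451545 is 1 January 2000 CE (Gregorian); the target day is −118759 days from there, so JDN = 2332786.

2332786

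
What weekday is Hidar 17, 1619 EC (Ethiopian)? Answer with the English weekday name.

Equivalently 23 November 1626 Gregorian, JDN 2315271.
JDN 2315271 mod 7 = 0, and JDN 0 was a Monday, so this is a Monday.

Monday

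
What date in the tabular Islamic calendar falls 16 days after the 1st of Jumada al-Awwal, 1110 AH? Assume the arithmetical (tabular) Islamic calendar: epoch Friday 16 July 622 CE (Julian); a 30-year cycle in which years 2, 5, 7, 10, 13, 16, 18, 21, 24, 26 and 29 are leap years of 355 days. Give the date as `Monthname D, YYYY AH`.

JDN of the 1st of Jumada al-Awwal, 1110 AH = 2341551.
2341551 + 16 = 2341567.
JDN 2341567 in the tabular Islamic calendar is Jumada al-Awwal 17, 1110 AH.

Jumada al-Awwal 17, 1110 AH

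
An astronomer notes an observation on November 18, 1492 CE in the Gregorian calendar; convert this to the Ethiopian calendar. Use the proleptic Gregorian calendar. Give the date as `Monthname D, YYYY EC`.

Hidar 13, 1485 EC

Both dates share Julian Day Number 2266324; in the Ethiopian calendar that is 13 Hidar 1485 EC.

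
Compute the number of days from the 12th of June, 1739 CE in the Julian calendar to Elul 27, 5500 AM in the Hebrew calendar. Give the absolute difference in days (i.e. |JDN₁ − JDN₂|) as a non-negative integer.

454

First date → JDN 2356390; second date → JDN 2356844.
The interval is |2356390 − 2356844| = 454 days.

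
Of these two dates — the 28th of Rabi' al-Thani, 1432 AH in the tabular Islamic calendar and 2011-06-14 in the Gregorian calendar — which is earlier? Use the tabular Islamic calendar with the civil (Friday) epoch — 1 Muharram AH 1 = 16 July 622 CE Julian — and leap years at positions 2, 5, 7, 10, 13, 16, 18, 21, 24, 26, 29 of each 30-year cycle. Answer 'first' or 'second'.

The two dates have Julian Day Numbers 2455655 and 2455727 respectively.
Since 2455655 < 2455727, the first date comes first.

first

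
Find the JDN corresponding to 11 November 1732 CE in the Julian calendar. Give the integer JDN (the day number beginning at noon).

Equivalently 22 November 1732 (Gregorian).
JDN 2451545 is 1 January 2000 CE (Gregorian); the target day is −97559 days from there, so JDN = 2353986.

2353986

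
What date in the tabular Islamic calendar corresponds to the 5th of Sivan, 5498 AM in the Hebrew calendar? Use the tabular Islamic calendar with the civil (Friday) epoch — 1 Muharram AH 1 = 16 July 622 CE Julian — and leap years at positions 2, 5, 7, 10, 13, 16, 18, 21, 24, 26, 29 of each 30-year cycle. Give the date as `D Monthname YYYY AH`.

The source date corresponds to 24 May 1738 in the Gregorian calendar (JDN 2355995).
That day falls on 4 Safar 1151 AH in the tabular Islamic calendar.

4 Safar 1151 AH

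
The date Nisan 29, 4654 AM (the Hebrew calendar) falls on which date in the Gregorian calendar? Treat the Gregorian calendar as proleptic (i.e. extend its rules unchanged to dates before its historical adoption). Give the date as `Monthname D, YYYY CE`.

Julian Day Number of the source date = 2047690.
Converting JDN 2047690 to the Gregorian calendar gives 13 April 894 CE.

April 13, 894 CE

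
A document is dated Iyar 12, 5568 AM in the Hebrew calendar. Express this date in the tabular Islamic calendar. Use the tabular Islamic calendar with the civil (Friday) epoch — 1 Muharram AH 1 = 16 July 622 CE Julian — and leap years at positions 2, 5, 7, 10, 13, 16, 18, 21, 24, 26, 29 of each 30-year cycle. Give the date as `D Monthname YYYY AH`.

13 Rabi' al-Awwal 1223 AH

Both dates share Julian Day Number 2381547; in the tabular Islamic calendar that is 13 Rabi' al-Awwal 1223 AH.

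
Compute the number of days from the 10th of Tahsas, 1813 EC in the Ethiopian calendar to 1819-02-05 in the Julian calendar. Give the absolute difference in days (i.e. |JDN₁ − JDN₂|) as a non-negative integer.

670

JDN of the first date = 2386153.
JDN of the second date = 2385483.
|2385483 − 2386153| = 670.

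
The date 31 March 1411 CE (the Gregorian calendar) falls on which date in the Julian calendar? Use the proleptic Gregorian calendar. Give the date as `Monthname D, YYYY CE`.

The Julian–Gregorian offset here is 9 days (Julian trailing).
31 March 1411 Gregorian − 9 days → 22 March 1411 Julian.

March 22, 1411 CE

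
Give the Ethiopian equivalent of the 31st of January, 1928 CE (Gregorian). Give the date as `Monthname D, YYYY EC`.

Tir 22, 1920 EC

Julian Day Number of the source date = 2425277.
Converting JDN 2425277 to the Ethiopian calendar gives 22 Tir 1920 EC.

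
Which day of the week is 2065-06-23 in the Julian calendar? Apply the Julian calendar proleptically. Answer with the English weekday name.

Equivalently 6 July 2065 Gregorian, JDN 2475473.
JDN 2475473 mod 7 = 0, and JDN 0 was a Monday, so this is a Monday.

Monday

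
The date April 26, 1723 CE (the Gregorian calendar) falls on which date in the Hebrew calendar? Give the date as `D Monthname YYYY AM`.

21 Nisan 5483 AM

Both dates share Julian Day Number 2350488; in the Hebrew calendar that is 21 Nisan 5483 AM.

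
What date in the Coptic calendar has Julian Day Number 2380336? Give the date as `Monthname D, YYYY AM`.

The Gregorian equivalent of JDN 2380336 is 14 January 1805.
In the Coptic calendar that day is Tobi 7, 1521 AM.

Tobi 7, 1521 AM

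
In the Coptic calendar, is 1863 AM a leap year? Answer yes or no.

1863 mod 4 = 3; in the Coptic calendar a year is leap when year mod 4 = 3, so it is a leap year.

yes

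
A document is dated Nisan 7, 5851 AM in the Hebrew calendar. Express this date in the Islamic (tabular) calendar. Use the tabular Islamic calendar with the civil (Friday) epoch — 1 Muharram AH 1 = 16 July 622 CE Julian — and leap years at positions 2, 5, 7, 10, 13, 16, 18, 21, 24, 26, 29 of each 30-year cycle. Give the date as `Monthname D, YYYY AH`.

Shawwal 5, 1514 AH

The source date corresponds to 26 March 2091 in the Gregorian calendar (JDN 2484867).
That day falls on 5 Shawwal 1514 AH in the tabular Islamic calendar.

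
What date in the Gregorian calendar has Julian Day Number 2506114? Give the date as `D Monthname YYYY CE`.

JDN 2451545 is 1 Jan 2000; 2506114 is +54569 days from there.

28 May 2149 CE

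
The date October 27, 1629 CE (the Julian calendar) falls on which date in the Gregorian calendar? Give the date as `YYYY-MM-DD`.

For dates in this range the Gregorian date is 10 days ahead of the Julian.
27 October 1629 Julian + 10 days → 6 November 1629 Gregorian.

1629-11-06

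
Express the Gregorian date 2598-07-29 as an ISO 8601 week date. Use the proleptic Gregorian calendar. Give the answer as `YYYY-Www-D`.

2598-W30-7

The weekday is Sunday (ISO weekday 7).
That Sunday belongs to ISO week 30 of ISO year 2598.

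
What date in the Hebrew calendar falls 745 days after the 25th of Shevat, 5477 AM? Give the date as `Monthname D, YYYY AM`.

Counting 745 days forward from JDN 2348218 reaches JDN 2348963, which is Adar 2, 5479 AM.

Adar 2, 5479 AM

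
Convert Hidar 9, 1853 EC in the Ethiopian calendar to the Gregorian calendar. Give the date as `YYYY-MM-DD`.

Both dates share Julian Day Number 2400732; in the Gregorian calendar that is 17 November 1860 CE.

1860-11-17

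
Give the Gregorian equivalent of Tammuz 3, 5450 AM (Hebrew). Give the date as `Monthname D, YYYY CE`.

June 10, 1690 CE

Julian Day Number of the source date = 2338481.
Converting JDN 2338481 to the Gregorian calendar gives 10 June 1690 CE.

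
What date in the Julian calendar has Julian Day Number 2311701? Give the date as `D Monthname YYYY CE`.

The Gregorian equivalent of JDN 2311701 is 13 February 1617.
In the Julian calendar that day is 3 February 1617 CE.

3 February 1617 CE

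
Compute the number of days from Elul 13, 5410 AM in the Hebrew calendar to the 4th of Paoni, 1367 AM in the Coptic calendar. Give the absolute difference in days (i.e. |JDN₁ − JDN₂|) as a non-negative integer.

272

First date → JDN 2323962; second date → JDN 2324234.
The interval is |2323962 − 2324234| = 272 days.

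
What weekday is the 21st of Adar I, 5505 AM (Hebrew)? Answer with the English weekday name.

Tuesday

This is JDN 2358462 (23 February 1745 Gregorian).
JDN 2358462 mod 7 = 1, and JDN 0 was a Monday, so this is a Tuesday.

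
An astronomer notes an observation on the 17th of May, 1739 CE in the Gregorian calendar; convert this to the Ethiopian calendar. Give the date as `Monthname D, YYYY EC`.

Julian Day Number of the source date = 2356353.
Converting JDN 2356353 to the Ethiopian calendar gives 11 Ginbot 1731 EC.

Ginbot 11, 1731 EC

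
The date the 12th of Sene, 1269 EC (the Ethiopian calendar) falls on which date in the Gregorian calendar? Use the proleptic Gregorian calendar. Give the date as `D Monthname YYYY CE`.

Julian Day Number of the source date = 2187639.
Converting JDN 2187639 to the Gregorian calendar gives 13 June 1277 CE.

13 June 1277 CE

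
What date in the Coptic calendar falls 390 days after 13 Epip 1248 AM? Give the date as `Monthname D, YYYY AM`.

Counting 390 days forward from JDN 2280809 reaches JDN 2281199, which is Mesori 8, 1249 AM.

Mesori 8, 1249 AM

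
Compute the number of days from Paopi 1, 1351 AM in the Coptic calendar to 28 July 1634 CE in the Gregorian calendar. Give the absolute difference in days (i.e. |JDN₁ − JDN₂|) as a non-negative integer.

First date → JDN 2318147; second date → JDN 2318075.
The interval is |2318147 − 2318075| = 72 days.

72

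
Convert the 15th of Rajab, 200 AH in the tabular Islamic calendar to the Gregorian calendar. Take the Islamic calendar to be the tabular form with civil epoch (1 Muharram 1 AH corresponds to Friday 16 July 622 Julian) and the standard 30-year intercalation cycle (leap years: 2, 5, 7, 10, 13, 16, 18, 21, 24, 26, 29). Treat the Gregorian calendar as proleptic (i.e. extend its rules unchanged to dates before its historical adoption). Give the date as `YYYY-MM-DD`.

0816-02-22

Both dates share Julian Day Number 2019150; in the Gregorian calendar that is 22 February 816 CE.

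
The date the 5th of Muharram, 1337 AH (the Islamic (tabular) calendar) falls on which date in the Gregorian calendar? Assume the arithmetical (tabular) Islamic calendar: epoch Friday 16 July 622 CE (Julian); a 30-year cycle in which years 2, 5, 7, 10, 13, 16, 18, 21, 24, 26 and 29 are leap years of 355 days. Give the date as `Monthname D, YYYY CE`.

Both dates share Julian Day Number 2421878; in the Gregorian calendar that is 11 October 1918 CE.

October 11, 1918 CE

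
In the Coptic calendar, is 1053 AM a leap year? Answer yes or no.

1053 mod 4 = 1; in the Coptic calendar a year is leap when year mod 4 = 3, so it is a common year.

no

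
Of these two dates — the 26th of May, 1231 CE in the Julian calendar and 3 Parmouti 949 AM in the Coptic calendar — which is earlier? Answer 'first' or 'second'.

First date → JDN 2170826; second date → JDN 2171499.
JDN 2170826 < JDN 2171499, so the first date is earlier.

first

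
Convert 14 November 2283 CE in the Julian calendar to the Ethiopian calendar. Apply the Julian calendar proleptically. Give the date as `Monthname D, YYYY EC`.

Hidar 17, 2276 EC

Julian Day Number of the source date = 2555241.
Converting JDN 2555241 to the Ethiopian calendar gives 17 Hidar 2276 EC.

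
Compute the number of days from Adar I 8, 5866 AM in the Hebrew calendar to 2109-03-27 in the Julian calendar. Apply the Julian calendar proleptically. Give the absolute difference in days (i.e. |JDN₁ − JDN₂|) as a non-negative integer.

1152

First date → JDN 2490304; second date → JDN 2491456.
The interval is |2490304 − 2491456| = 1152 days.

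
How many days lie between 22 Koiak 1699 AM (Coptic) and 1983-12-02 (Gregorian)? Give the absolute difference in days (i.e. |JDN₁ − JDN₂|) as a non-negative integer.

First date → JDN 2445335; second date → JDN 2445671.
The interval is |2445335 − 2445671| = 336 days.

336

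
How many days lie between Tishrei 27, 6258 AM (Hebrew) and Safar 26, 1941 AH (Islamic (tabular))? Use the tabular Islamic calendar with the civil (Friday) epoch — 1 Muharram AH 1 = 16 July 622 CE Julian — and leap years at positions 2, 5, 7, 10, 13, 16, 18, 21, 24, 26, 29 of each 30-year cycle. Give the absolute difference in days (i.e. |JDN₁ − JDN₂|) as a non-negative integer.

2598

First date → JDN 2633368; second date → JDN 2635966.
The interval is |2633368 − 2635966| = 2598 days.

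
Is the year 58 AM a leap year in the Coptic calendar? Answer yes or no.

no

58 mod 4 = 2; in the Coptic calendar a year is leap when year mod 4 = 3, so it is a common year.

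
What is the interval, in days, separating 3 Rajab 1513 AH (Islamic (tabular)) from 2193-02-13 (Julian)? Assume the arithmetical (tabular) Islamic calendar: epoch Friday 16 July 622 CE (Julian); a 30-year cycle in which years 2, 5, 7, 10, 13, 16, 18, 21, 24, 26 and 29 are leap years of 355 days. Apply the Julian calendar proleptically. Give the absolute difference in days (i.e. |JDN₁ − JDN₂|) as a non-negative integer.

37674

JDN of the first date = 2484421.
JDN of the second date = 2522095.
|2522095 − 2484421| = 37674.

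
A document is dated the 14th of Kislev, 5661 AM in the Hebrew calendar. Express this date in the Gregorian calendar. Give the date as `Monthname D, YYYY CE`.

Julian Day Number of the source date = 2415360.
Converting JDN 2415360 to the Gregorian calendar gives 6 December 1900 CE.

December 6, 1900 CE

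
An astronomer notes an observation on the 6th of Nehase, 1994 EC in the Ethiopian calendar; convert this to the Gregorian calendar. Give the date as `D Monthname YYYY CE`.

Julian Day Number of the source date = 2452499.
Converting JDN 2452499 to the Gregorian calendar gives 12 August 2002 CE.

12 August 2002 CE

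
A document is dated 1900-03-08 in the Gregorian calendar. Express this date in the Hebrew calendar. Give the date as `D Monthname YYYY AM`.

7 Adar II 5660 AM

Julian Day Number of the source date = 2415087.
Converting JDN 2415087 to the Hebrew calendar gives 7 Adar II 5660 AM.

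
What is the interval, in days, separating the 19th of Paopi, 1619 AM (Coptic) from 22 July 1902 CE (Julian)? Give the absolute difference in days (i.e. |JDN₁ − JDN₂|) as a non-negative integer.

86

JDN of the first date = 2416052.
JDN of the second date = 2415966.
|2415966 − 2416052| = 86.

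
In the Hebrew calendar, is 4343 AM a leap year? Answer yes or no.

yes

Hebrew year 4343 is year 11 of its 19-year Metonic cycle; leap years are at positions 3, 6, 8, 11, 14, 17, 19, so it is a leap year (13 months).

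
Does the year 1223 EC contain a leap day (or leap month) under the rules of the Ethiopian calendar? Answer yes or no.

yes

1223 mod 4 = 3; in the Ethiopian calendar a year is leap when year mod 4 = 3, so it is a leap year.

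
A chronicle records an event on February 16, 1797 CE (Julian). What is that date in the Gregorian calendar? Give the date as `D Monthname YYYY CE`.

The Julian–Gregorian offset here is 11 days (Julian trailing).
16 February 1797 Julian + 11 days → 27 February 1797 Gregorian.

27 February 1797 CE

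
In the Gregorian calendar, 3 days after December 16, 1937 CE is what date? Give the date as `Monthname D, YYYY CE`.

December 19, 1937 CE

JDN of December 16, 1937 CE = 2428884.
2428884 + 3 = 2428887.
JDN 2428887 in the Gregorian calendar is December 19, 1937 CE.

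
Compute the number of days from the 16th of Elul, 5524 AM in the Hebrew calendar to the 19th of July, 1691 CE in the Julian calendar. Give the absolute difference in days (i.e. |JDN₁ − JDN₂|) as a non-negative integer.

First date → JDN 2365604; second date → JDN 2338895.
The interval is |2365604 − 2338895| = 26709 days.

26709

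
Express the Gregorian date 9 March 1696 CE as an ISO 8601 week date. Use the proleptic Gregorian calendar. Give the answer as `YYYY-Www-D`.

The weekday is Friday (ISO weekday 5).
That Friday belongs to ISO week 10 of ISO year 1696.

1696-W10-5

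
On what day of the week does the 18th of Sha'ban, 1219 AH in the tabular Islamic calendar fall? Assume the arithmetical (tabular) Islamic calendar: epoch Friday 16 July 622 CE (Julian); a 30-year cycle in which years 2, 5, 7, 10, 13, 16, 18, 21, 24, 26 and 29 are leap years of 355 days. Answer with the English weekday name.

Thursday

Equivalently 22 November 1804 Gregorian, JDN 2380283.
JDN 2380283 mod 7 = 3, and JDN 0 was a Monday, so this is a Thursday.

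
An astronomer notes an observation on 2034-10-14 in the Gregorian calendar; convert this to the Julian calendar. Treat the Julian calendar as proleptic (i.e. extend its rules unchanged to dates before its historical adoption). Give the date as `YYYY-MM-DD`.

2034-10-01

For dates in this range the Gregorian date is 13 days ahead of the Julian.
14 October 2034 Gregorian − 13 days → 1 October 2034 Julian.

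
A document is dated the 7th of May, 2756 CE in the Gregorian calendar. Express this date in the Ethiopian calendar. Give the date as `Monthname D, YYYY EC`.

Miyazya 23, 2748 EC

Both dates share Julian Day Number 2727795; in the Ethiopian calendar that is 23 Miyazya 2748 EC.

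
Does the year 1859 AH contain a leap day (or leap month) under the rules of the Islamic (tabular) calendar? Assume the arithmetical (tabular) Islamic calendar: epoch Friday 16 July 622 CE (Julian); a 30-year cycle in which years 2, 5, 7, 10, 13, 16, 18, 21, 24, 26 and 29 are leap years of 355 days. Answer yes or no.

Year 1859 AH is year 29 of its 30-year cycle; leap positions are 2, 5, 7, 10, 13, 16, 18, 21, 24, 26, 29, so it is a leap year (355 days).

yes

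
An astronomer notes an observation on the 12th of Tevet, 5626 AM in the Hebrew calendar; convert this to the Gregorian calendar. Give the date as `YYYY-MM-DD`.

1865-12-30

Both dates share Julian Day Number 2402601; in the Gregorian calendar that is 30 December 1865 CE.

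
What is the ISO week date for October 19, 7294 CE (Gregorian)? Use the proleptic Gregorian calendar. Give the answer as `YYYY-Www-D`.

The weekday is Tuesday (ISO weekday 2).
That Tuesday belongs to ISO week 42 of ISO year 7294.

7294-W42-2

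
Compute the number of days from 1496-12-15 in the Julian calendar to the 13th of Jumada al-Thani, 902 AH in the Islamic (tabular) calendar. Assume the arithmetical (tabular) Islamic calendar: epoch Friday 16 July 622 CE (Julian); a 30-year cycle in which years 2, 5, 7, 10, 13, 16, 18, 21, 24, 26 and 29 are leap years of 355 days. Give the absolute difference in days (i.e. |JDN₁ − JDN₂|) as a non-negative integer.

JDN of the first date = 2267821.
JDN of the second date = 2267884.
|2267884 − 2267821| = 63.

63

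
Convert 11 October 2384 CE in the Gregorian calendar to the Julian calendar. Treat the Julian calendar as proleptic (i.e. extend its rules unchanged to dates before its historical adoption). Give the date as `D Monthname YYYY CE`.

25 September 2384 CE

At this point the Julian calendar is 16 days behind the Gregorian.
11 October 2384 Gregorian − 16 days → 25 September 2384 Julian.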